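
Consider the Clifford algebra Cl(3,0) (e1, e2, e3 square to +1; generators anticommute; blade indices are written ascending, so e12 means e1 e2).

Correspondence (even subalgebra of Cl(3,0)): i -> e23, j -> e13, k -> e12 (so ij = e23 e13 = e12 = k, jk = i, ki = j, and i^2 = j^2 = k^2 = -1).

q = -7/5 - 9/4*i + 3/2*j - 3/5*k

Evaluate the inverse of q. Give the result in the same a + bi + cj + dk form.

In blades: q = -7/5 - 3/5*e12 + 3/2*e13 - 9/4*e23.
With qbar = -7/5 + 3/5*e12 - 3/2*e13 + 9/4*e23 (scalar fixed, mapped units negated), q qbar = 3853/400 (the sum of squared coefficients), so q^-1 = qbar / (3853/400) = -560/3853 + 240/3853*e12 - 600/3853*e13 + 900/3853*e23; translating back:
Answer: -560/3853 + 900/3853*i - 600/3853*j + 240/3853*k


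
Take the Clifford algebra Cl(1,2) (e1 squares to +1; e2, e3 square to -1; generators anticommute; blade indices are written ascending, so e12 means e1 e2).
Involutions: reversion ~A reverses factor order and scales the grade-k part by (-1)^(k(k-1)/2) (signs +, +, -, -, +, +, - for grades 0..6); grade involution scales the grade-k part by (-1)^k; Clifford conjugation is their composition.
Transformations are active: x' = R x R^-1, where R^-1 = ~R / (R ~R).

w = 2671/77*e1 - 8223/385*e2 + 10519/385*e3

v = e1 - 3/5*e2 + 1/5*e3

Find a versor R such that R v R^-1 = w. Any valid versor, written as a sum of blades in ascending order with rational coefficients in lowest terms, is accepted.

The midline construction: v and w both square to 3/5, so reflecting in their sum 2748/77*e1 - 8454/385*e2 + 10596/385*e3 exchanges them.
Answer: 2748/77*e1 - 8454/385*e2 + 10596/385*e3


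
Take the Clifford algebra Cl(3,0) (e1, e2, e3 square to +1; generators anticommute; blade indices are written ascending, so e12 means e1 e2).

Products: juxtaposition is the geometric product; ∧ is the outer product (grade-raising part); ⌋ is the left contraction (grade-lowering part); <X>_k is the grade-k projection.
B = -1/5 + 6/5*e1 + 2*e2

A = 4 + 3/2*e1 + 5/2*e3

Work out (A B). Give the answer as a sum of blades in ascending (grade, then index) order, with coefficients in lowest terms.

step 1: 1 + 9/2*e1 + 8*e2 - 1/2*e3 + 3*e12 - 3*e13 - 5*e23
Answer: 1 + 9/2*e1 + 8*e2 - 1/2*e3 + 3*e12 - 3*e13 - 5*e23


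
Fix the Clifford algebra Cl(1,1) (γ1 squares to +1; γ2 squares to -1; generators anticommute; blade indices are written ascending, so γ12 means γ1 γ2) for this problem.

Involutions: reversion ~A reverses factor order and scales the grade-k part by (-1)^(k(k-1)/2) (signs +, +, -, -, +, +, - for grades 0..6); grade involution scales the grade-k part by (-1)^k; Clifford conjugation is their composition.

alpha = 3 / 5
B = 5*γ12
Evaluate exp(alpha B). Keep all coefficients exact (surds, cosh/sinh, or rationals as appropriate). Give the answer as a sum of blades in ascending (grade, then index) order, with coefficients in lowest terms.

B^2 = (5)^2*(γ12)^2 = 25*(+1) = 25 (a basis 2-blade squares to minus the product of its generators' squares).
B^2 = 25 — the positive square puts this in the hyperbolic regime; l = 5, alpha*l = 3, so exp(alpha B) = cosh(3) + (sinh(3)/5)*B = cosh(3) + (sinh(3)/5)*B.
Answer: cosh(3) + sinh(3)*γ12


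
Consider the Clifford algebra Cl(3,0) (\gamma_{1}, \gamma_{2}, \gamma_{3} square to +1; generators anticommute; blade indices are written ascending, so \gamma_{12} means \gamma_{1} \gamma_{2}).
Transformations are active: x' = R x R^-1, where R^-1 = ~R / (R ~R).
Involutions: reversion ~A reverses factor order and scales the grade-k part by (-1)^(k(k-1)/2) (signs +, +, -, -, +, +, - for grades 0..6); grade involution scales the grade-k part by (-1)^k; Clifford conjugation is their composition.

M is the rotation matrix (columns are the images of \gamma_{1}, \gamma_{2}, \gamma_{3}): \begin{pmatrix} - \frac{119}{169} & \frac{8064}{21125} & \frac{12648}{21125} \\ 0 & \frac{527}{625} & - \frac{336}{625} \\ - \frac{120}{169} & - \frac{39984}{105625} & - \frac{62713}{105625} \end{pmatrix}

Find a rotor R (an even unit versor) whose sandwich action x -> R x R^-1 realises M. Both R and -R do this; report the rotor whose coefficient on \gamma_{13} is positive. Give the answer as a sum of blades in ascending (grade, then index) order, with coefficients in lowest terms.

Method: write R = a + b12*\gamma_{12} + b13*\gamma_{13} + b23*\gamma_{23} with a^2 + b12^2 + b13^2 + b23^2 = 1 (so R^-1 = ~R). Expanding the columns R e_j ~R gives tr M = 4a^2 - 1 and, from the antisymmetric part, M21 - M12 = -4a*b12, M13 - M31 = 4a*b13, M32 - M23 = -4a*b23.
Here tr M = -\frac{1921}{4225}, so a^2 = (1 + tr M)/4 = \frac{576}{4225} and a = ±\frac{24}{65}. Taking a = \frac{24}{65}: M21 - M12 = -\frac{8064}{21125}, M13 - M31 = \frac{27648}{21125}, M32 - M23 = \frac{672}{4225}, giving b12 = \frac{84}{325}, b13 = \frac{288}{325}, b23 = -\frac{7}{65}, i.e. R = \frac{24}{65} + \frac{84}{325} \gamma_{12} + \frac{288}{325} \gamma_{13} - \frac{7}{65} \gamma_{23}.
Its \gamma_{13} coefficient is already positive.
Answer: \frac{24}{65} + \frac{84}{325} \gamma_{12} + \frac{288}{325} \gamma_{13} - \frac{7}{65} \gamma_{23}. Note: both R and -R realise this M (trace -\frac{1921}{4225}); the covering map identifies them, and the \gamma_{13}-coefficient sign is the tie-breaker.


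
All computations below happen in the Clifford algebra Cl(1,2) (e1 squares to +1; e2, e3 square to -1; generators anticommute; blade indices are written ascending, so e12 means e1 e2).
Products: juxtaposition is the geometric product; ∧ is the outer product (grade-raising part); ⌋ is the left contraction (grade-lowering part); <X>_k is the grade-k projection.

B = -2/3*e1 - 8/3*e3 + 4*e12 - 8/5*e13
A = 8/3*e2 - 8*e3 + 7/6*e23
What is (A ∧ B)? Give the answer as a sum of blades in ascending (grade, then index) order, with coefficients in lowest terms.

step 1: 16/9*e12 - 16/3*e13 - 64/9*e23 - 1283/45*e123
Answer: 16/9*e12 - 16/3*e13 - 64/9*e23 - 1283/45*e123


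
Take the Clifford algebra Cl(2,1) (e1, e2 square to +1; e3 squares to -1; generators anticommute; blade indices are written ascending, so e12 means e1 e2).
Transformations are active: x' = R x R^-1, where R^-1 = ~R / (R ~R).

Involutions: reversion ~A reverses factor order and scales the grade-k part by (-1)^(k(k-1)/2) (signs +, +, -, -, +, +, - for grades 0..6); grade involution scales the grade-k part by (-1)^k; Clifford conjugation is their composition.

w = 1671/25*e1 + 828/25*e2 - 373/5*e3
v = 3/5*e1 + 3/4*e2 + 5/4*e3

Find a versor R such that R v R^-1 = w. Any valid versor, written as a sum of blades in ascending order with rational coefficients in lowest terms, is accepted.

Here q(v) = q(w) = -16/25; the classical choice R = v + w = 1686/25*e1 + 3387/100*e2 - 1467/20*e3 then realises v -> w under the sandwich.
Answer: 1686/25*e1 + 3387/100*e2 - 1467/20*e3


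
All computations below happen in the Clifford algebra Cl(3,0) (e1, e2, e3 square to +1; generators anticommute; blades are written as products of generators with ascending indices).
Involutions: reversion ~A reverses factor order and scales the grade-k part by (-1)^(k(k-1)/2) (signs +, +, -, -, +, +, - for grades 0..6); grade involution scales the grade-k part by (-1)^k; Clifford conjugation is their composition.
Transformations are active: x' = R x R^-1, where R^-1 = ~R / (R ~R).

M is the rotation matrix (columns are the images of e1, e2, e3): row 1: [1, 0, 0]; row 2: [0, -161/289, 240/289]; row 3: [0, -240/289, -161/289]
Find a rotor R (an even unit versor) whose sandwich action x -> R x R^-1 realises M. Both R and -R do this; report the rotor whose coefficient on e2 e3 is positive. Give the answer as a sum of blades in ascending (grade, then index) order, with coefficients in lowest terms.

Method: write R = a + b12*e1 e2 + b13*e1 e3 + b23*e2 e3 with a^2 + b12^2 + b13^2 + b23^2 = 1 (so R^-1 = ~R). Expanding the columns R e_j ~R gives tr M = 4a^2 - 1 and, from the antisymmetric part, M21 - M12 = -4a*b12, M13 - M31 = 4a*b13, M32 - M23 = -4a*b23.
Here tr M = -33/289, so a^2 = (1 + tr M)/4 = 64/289 and a = ±8/17. Taking a = 8/17: M21 - M12 = 0, M13 - M31 = 0, M32 - M23 = -480/289, giving b12 = 0, b13 = 0, b23 = 15/17, i.e. R = 8/17 + 15/17*e2 e3.
Its e2 e3 coefficient is already positive.
Answer: 8/17 + 15/17*e2 e3. Key observation: the double cover Spin(3) -> SO(3) sends R and -R to the same matrix (trace -33/289 here), so the stated sign of the e2 e3 coefficient is what selects one sheet.


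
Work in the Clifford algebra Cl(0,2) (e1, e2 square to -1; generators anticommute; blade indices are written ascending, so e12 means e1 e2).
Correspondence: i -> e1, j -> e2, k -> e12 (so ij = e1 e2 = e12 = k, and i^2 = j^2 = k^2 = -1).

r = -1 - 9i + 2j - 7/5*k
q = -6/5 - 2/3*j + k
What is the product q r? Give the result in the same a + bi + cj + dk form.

In blades: q = -6/5 - 2/3*e2 + e12, r = -1 - 9*e1 + 2*e2 - 7/5*e12.
Distribute q over r term by term (generator squares from the signature, products reordered to ascending indices): (-6/5)*r = 6/5 + 54/5*e1 - 12/5*e2 + 42/25*e12; (-2/3*e2)*r = 4/3 + 14/15*e1 + 2/3*e2 - 6*e12; (e12)*r = 7/5 - 2*e1 - 9*e2 - e12.
Sum: 59/15 + 146/15*e1 - 161/15*e2 - 133/25*e12; translating back through the correspondence:
Answer: 59/15 + 146/15*i - 161/15*j - 133/25*k


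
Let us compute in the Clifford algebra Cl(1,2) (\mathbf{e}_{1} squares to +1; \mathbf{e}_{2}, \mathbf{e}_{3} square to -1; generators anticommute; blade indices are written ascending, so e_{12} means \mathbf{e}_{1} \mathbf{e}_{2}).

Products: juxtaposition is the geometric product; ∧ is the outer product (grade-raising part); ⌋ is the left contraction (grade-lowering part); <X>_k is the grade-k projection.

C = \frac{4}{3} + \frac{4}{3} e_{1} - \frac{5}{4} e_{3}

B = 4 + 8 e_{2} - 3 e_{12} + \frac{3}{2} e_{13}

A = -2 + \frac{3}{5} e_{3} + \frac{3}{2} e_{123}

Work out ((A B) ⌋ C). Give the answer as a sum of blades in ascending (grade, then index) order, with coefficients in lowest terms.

step 1: -8 + \frac{9}{10} e_{1} - \frac{73}{4} e_{2} - \frac{21}{10} e_{3} + 6 e_{12} + 9 e_{13} - \frac{24}{5} e_{23} + \frac{21}{5} e_{123}
step 2: -\frac{1451}{120} - \frac{32}{3} e_{1} + 10 e_{3}
Answer: -\frac{1451}{120} - \frac{32}{3} e_{1} + 10 e_{3}


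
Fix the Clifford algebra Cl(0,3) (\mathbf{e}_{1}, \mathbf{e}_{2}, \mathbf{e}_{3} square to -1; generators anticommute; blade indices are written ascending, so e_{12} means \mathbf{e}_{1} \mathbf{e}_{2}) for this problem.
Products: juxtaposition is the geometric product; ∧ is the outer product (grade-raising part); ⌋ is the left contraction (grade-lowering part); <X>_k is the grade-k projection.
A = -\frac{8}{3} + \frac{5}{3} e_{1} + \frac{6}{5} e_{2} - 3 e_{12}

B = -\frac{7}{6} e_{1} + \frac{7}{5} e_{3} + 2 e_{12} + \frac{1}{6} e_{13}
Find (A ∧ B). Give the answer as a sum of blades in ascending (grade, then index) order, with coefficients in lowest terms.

step 1: \frac{28}{9} e_{1} - \frac{56}{15} e_{3} - \frac{59}{15} e_{12} + \frac{17}{9} e_{13} + \frac{42}{25} e_{23} - \frac{22}{5} e_{123}
Answer: \frac{28}{9} e_{1} - \frac{56}{15} e_{3} - \frac{59}{15} e_{12} + \frac{17}{9} e_{13} + \frac{42}{25} e_{23} - \frac{22}{5} e_{123}


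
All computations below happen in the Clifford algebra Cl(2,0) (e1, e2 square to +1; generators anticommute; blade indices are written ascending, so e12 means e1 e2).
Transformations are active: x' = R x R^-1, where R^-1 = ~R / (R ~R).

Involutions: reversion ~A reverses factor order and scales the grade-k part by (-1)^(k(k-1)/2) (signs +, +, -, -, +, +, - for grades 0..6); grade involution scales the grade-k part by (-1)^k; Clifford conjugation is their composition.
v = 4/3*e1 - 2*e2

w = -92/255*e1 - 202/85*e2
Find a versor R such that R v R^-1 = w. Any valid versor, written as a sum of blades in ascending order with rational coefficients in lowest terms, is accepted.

A norm check does it: q(v) = q(w) = 52/9, hence R = v + w = 248/255*e1 - 372/85*e2 realises the map — parallel part kept, (v - w)/2 negated, v carried to w.
Answer: 248/255*e1 - 372/85*e2


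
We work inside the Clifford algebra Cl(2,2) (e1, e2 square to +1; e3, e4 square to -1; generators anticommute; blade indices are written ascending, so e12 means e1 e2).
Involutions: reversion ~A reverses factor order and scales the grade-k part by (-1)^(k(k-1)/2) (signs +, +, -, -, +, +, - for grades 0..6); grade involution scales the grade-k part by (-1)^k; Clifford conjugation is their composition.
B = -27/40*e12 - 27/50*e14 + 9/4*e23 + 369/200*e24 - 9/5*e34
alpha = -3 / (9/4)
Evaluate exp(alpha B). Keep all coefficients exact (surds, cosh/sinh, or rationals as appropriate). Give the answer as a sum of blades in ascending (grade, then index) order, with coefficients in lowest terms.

B^2 term by term: the squares give (-27/40)^2*(e12)^2 + (-27/50)^2*(e14)^2 + (9/4)^2*(e23)^2 + (369/200)^2*(e24)^2 + (-9/5)^2*(e34)^2 = 729/1600*(-1) + 729/2500*(+1) + 81/16*(+1) + 136161/40000*(+1) + 81/25*(-1) = 81/16 (each basis 2-blade squares to minus the product of its generators' squares); cross terms between blades sharing an index anticommute and cancel; the commuting (index-disjoint) pairs give grade-4 terms 2*c*c'*(blade product), which cancel blade by blade — e1234: 243/100 - 243/100 = 0 — confirming B is simple. So B^2 = 81/16.
B^2 = 81/16 — a positive square means the series sums to a boost: l = 9/4, alpha*l = -3, so exp(alpha B) = cosh(-3) + (sinh(-3)/(9/4))*B = cosh(3) + (-4*sinh(3)/9)*B.
Answer: cosh(3) + 3*sinh(3)/10*e12 + 6*sinh(3)/25*e14 - sinh(3)*e23 - 41*sinh(3)/50*e24 + 4*sinh(3)/5*e34


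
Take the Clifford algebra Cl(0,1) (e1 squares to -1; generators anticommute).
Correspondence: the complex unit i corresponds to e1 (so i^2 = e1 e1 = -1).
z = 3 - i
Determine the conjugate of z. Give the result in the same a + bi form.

In blades: z = 3 - e1.
Conjugation here is Clifford conjugation: the scalar is fixed and the grade-1 and grade-2 blades all flip sign, giving 3 + e1; translating back:
Answer: 3 + i


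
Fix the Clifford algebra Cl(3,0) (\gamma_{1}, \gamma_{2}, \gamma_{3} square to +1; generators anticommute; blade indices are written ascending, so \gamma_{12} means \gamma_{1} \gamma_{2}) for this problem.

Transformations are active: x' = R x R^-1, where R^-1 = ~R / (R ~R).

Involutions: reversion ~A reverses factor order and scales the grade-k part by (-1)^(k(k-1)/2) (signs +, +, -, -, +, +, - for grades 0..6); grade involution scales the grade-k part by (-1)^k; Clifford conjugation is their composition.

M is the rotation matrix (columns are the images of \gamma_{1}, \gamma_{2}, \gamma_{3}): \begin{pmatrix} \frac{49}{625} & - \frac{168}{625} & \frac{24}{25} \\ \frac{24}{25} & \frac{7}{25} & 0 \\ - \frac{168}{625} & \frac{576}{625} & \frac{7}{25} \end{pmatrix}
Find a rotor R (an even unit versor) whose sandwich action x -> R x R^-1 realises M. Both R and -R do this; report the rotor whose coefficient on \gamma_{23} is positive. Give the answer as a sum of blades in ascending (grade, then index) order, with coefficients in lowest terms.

Method: write R = a + b12*\gamma_{12} + b13*\gamma_{13} + b23*\gamma_{23} with a^2 + b12^2 + b13^2 + b23^2 = 1 (so R^-1 = ~R). Expanding the columns R e_j ~R gives tr M = 4a^2 - 1 and, from the antisymmetric part, M21 - M12 = -4a*b12, M13 - M31 = 4a*b13, M32 - M23 = -4a*b23.
Here tr M = \frac{399}{625}, so a^2 = (1 + tr M)/4 = \frac{256}{625} and a = ±\frac{16}{25}. Taking a = \frac{16}{25}: M21 - M12 = \frac{768}{625}, M13 - M31 = \frac{768}{625}, M32 - M23 = \frac{576}{625}, giving b12 = -\frac{12}{25}, b13 = \frac{12}{25}, b23 = -\frac{9}{25}, i.e. R = \frac{16}{25} - \frac{12}{25} \gamma_{12} + \frac{12}{25} \gamma_{13} - \frac{9}{25} \gamma_{23}.
Its \gamma_{23} coefficient is negative, so report the other preimage -R.
Answer: -\frac{16}{25} + \frac{12}{25} \gamma_{12} - \frac{12}{25} \gamma_{13} + \frac{9}{25} \gamma_{23}. Uniqueness: Spin(3) -> SO(3) maps R and -R to the same rotation of trace \frac{399}{625}; fixing the sign of the \gamma_{23} coefficient removes the ambiguity.


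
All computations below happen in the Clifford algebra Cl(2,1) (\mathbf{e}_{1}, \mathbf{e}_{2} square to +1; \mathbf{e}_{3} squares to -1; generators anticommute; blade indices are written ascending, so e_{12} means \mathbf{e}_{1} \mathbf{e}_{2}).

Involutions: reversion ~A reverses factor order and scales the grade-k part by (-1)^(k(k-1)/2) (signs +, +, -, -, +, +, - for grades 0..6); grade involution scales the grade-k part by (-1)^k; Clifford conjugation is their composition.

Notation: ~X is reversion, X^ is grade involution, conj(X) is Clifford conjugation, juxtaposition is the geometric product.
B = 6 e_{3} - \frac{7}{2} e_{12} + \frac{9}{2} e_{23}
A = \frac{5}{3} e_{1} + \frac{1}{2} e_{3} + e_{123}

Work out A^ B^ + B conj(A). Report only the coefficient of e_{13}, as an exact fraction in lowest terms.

first term: -3 - \frac{9}{2} e_{1} + \frac{43}{12} e_{2} - \frac{7}{2} e_{3} - 6 e_{12} + 10 e_{13} - \frac{23}{4} e_{123}
second term: 3 + \frac{9}{2} e_{1} - \frac{43}{12} e_{2} + \frac{7}{2} e_{3} - 6 e_{12} + 10 e_{13} - \frac{23}{4} e_{123}
Answer: 20


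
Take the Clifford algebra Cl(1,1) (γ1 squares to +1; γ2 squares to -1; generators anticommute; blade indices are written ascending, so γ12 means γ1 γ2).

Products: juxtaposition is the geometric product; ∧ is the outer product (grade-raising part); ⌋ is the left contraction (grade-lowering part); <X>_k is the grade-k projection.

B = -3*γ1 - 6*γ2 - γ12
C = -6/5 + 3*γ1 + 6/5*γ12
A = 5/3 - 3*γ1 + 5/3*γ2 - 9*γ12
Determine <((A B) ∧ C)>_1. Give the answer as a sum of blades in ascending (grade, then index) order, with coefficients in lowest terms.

step 1: 28 - 182/3*γ1 - 34*γ2 + 64/3*γ12
step 2: -168/5 + 784/5*γ1 + 204/5*γ2 + 110*γ12
step 3: 784/5*γ1 + 204/5*γ2
Answer: 784/5*γ1 + 204/5*γ2


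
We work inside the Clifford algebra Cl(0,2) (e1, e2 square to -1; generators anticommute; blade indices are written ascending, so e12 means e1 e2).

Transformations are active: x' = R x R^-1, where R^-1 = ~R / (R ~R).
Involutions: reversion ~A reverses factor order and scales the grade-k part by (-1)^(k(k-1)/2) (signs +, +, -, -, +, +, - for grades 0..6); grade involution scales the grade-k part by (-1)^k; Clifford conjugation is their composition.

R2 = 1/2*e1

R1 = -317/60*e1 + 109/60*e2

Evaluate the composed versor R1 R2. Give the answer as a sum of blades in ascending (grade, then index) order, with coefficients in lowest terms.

Distribute over the terms of R2 (each basis-blade product reordered to ascending indices, repeated generators contracted through their squares):
R1 (1/2*e1) = 317/120 - 109/120*e12
Answer: 317/120 - 109/120*e12


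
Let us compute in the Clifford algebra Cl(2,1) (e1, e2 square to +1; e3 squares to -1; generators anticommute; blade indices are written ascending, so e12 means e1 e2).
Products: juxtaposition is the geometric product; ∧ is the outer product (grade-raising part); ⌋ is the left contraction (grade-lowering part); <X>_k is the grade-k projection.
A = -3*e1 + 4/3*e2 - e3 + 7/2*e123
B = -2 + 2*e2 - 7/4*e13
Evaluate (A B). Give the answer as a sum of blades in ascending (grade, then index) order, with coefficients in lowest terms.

step 1: 8/3 + 31/4*e1 + 83/24*e2 + 29/4*e3 - 6*e12 - 7*e13 + 2*e23 - 14/3*e123
Answer: 8/3 + 31/4*e1 + 83/24*e2 + 29/4*e3 - 6*e12 - 7*e13 + 2*e23 - 14/3*e123


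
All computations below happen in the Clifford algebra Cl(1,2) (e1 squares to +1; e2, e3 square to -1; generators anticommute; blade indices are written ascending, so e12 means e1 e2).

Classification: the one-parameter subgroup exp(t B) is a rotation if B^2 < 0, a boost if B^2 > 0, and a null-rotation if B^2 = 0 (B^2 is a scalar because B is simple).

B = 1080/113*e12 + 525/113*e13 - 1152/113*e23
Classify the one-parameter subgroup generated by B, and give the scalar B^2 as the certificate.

B^2 term by term: the squares give (1080/113)^2*(e12)^2 + (525/113)^2*(e13)^2 + (-1152/113)^2*(e23)^2 = 1166400/12769*(+1) + 275625/12769*(+1) + 1327104/12769*(-1) = 9 (each basis 2-blade squares to minus the product of its generators' squares); cross terms between blades sharing an index anticommute and cancel. So B^2 = 9.
Answer: boost, certificate B^2 = 9. One invariant decides it: the square 9 survives every conjugation, and its sign is exactly the classification.


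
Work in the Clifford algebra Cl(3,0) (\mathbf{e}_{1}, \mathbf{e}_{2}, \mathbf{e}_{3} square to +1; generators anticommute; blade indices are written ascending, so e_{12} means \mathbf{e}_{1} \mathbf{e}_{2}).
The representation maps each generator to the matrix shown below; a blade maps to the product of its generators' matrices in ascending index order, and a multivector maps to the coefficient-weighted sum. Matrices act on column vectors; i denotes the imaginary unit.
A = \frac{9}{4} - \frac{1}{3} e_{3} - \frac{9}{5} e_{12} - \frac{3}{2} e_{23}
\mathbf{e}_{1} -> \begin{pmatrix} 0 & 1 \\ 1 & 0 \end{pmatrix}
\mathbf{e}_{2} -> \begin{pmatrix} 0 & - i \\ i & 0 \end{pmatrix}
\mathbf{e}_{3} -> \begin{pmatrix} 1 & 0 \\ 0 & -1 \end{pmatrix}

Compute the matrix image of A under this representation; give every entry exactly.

Bivector images (products of the table entries): rho(e_{12}) = rho(\mathbf{e}_{1})rho(\mathbf{e}_{2}) = \begin{pmatrix} i & 0 \\ 0 & - i \end{pmatrix}; rho(e_{23}) = rho(\mathbf{e}_{2})rho(\mathbf{e}_{3}) = \begin{pmatrix} 0 & i \\ i & 0 \end{pmatrix}.
M = (\frac{9}{4})*1 + (-\frac{1}{3})*rho(e_{3}) + (-\frac{9}{5})*rho(e_{12}) + (-\frac{3}{2})*rho(e_{23}), summed entrywise (1 is the identity matrix):
Answer: \begin{pmatrix} \frac{23}{12} - \frac{9 i}{5} & - \frac{3 i}{2} \\ - \frac{3 i}{2} & \frac{31}{12} + \frac{9 i}{5} \end{pmatrix}


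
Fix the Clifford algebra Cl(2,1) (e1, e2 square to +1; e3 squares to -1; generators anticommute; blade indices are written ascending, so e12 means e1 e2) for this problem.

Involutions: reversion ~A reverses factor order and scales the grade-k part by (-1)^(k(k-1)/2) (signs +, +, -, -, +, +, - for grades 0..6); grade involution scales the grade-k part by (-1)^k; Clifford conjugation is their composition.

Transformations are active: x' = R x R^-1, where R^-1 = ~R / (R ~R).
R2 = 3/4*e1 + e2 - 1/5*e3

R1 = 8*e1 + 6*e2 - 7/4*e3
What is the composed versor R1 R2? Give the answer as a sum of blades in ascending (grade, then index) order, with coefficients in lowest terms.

Distribute over the terms of R1 (each basis-blade product reordered to ascending indices, repeated generators contracted through their squares):
(8*e1) R2 = 6 + 8*e12 - 8/5*e13
(6*e2) R2 = 6 - 9/2*e12 - 6/5*e23
(-7/4*e3) R2 = -7/20 + 21/16*e13 + 7/4*e23
Summing the partial products and collecting blades:
Answer: 233/20 + 7/2*e12 - 23/80*e13 + 11/20*e23


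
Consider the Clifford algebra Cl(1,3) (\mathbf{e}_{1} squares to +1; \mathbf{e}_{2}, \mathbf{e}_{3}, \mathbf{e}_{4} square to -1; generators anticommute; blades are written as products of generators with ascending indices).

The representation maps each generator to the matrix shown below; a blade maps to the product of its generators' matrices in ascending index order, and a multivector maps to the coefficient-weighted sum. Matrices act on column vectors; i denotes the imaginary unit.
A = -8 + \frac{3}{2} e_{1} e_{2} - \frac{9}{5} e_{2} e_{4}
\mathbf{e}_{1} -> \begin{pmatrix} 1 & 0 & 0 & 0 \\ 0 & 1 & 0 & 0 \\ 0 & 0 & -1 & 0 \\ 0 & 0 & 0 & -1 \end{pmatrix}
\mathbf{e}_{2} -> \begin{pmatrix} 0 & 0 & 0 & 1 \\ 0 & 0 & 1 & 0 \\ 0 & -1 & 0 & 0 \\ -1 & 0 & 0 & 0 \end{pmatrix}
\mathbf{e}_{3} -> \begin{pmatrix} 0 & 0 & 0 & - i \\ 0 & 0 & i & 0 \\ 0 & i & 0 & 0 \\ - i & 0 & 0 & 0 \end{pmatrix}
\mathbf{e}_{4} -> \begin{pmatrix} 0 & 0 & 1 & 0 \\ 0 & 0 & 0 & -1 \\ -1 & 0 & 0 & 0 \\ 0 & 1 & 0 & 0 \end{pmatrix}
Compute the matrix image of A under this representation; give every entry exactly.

Bivector images (products of the table entries): rho(e_{1} e_{2}) = rho(\mathbf{e}_{1})rho(\mathbf{e}_{2}) = \begin{pmatrix} 0 & 0 & 0 & 1 \\ 0 & 0 & 1 & 0 \\ 0 & 1 & 0 & 0 \\ 1 & 0 & 0 & 0 \end{pmatrix}; rho(e_{2} e_{4}) = rho(\mathbf{e}_{2})rho(\mathbf{e}_{4}) = \begin{pmatrix} 0 & 1 & 0 & 0 \\ -1 & 0 & 0 & 0 \\ 0 & 0 & 0 & 1 \\ 0 & 0 & -1 & 0 \end{pmatrix}.
M = (-8)*1 + (\frac{3}{2})*rho(e_{1} e_{2}) + (-\frac{9}{5})*rho(e_{2} e_{4}), summed entrywise (1 is the identity matrix):
Answer: \begin{pmatrix} -8 & - \frac{9}{5} & 0 & \frac{3}{2} \\ \frac{9}{5} & -8 & \frac{3}{2} & 0 \\ 0 & \frac{3}{2} & -8 & - \frac{9}{5} \\ \frac{3}{2} & 0 & \frac{9}{5} & -8 \end{pmatrix}


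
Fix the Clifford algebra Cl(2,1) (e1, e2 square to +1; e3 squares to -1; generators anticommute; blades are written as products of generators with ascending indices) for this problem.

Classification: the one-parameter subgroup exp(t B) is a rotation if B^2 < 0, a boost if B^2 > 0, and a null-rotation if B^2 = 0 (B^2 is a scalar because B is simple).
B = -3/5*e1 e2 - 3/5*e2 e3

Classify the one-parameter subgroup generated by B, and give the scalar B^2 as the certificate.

B^2 term by term: the squares give (-3/5)^2*(e1 e2)^2 + (-3/5)^2*(e2 e3)^2 = 9/25*(-1) + 9/25*(+1) = 0 (each basis 2-blade squares to minus the product of its generators' squares); cross terms between blades sharing an index anticommute and cancel. So B^2 = 0.
Answer: null-rotation, certificate B^2 = 0. No conjugation can change B^2 = 0; the sign gives the class.


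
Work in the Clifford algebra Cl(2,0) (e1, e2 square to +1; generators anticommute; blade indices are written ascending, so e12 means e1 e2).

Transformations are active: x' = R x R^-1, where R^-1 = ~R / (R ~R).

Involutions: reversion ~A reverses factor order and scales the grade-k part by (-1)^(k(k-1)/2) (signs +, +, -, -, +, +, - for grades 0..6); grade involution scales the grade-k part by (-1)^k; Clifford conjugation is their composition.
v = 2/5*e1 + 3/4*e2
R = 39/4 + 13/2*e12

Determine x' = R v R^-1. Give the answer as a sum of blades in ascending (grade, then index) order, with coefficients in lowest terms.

~R = 39/4 - 13/2*e12, and R ~R = 2197/16, so R^-1 = ~R / (2197/16).
R v = 351/40*e1 + 377/80*e2
Answer: 11/13*e1 - 21/260*e2


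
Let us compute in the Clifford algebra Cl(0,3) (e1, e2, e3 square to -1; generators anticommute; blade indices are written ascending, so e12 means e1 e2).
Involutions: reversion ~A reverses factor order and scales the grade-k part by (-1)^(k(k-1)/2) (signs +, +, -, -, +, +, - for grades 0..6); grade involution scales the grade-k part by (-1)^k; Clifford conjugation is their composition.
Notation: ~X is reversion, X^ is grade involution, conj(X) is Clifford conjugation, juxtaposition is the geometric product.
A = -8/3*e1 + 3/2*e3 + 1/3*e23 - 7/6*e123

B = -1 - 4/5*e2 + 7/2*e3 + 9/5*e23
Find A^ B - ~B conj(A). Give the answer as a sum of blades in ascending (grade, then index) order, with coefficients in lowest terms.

first term: 93/20 - 143/30*e1 - 58/15*e2 + 37/30*e3 - 373/60*e12 + 42/5*e13 - 23/15*e23 + 109/30*e123
second term: 93/20 - 143/30*e1 - 58/15*e2 + 37/30*e3 + 373/60*e12 - 42/5*e13 + 23/15*e23 - 109/30*e123
Answer: -373/30*e12 + 84/5*e13 - 46/15*e23 + 109/15*e123


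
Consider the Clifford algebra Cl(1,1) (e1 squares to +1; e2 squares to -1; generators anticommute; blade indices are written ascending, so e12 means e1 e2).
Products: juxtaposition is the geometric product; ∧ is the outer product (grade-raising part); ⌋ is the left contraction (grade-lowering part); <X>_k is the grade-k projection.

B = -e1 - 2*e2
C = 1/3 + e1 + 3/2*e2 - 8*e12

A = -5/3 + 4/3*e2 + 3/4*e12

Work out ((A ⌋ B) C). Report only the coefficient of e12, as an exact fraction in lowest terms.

step 1: 8/3 + 5/3*e1 + 10/3*e2
step 2: -22/9 - 211/9*e1 - 74/9*e2 - 133/6*e12
Answer: -133/6


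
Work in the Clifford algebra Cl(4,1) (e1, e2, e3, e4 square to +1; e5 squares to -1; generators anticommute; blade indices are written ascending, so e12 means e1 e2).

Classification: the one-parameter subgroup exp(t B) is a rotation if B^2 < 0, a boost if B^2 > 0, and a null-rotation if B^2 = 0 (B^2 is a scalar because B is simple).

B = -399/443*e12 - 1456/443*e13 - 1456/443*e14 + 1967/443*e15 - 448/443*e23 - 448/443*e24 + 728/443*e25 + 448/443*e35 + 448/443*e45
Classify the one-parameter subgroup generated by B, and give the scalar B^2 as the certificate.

B^2 term by term: the squares give (-399/443)^2*(e12)^2 + (-1456/443)^2*(e13)^2 + (-1456/443)^2*(e14)^2 + (1967/443)^2*(e15)^2 + (-448/443)^2*(e23)^2 + (-448/443)^2*(e24)^2 + (728/443)^2*(e25)^2 + (448/443)^2*(e35)^2 + (448/443)^2*(e45)^2 = 159201/196249*(-1) + 2119936/196249*(-1) + 2119936/196249*(-1) + 3869089/196249*(+1) + 200704/196249*(-1) + 200704/196249*(-1) + 529984/196249*(+1) + 200704/196249*(+1) + 200704/196249*(+1) = 0 (each basis 2-blade squares to minus the product of its generators' squares); cross terms between blades sharing an index anticommute and cancel; the commuting (index-disjoint) pairs give grade-4 terms 2*c*c'*(blade product), which cancel blade by blade — e1234: -1304576/196249 + 1304576/196249 = 0; e1235: -357504/196249 + 2119936/196249 - 1762432/196249 = 0; e1245: -357504/196249 + 2119936/196249 - 1762432/196249 = 0; e1345: -1304576/196249 + 1304576/196249 = 0; e2345: -401408/196249 + 401408/196249 = 0 — confirming B is simple. So B^2 = 0.
Answer: null-rotation, certificate B^2 = 0. The scalar 0 is the complete invariant here: its sign names the subgroup type.


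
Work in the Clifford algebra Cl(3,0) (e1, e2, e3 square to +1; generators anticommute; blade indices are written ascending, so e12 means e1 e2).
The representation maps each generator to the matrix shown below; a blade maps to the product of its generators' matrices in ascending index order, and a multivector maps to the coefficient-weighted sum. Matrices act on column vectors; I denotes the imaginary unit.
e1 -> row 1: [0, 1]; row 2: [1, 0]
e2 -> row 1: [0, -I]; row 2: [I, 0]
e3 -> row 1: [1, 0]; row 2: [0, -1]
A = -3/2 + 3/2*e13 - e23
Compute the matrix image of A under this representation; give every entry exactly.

Bivector images (products of the table entries): rho(e13) = rho(e1)rho(e3) = row 1: [0, -1]; row 2: [1, 0]; rho(e23) = rho(e2)rho(e3) = row 1: [0, I]; row 2: [I, 0].
M = (-3/2)*1 + (3/2)*rho(e13) + (-1)*rho(e23), summed entrywise (1 is the identity matrix):
Answer: row 1: [-3/2, -3/2 - I]; row 2: [3/2 - I, -3/2]


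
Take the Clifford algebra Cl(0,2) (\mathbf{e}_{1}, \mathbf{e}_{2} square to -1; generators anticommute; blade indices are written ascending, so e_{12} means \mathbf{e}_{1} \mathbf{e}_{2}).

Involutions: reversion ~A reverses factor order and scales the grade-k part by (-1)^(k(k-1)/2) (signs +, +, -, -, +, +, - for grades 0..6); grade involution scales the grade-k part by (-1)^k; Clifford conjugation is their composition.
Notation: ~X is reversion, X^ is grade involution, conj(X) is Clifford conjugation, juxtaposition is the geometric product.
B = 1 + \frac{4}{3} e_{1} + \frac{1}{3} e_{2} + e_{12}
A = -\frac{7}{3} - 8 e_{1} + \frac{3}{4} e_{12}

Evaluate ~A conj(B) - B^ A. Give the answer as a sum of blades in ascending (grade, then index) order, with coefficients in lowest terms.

first term: -\frac{55}{4} - \frac{185}{36} e_{1} - \frac{56}{9} e_{2} + \frac{17}{4} e_{12}
second term: -\frac{55}{4} - \frac{185}{36} e_{1} - \frac{56}{9} e_{2} - \frac{17}{4} e_{12}
Answer: \frac{17}{2} e_{12}


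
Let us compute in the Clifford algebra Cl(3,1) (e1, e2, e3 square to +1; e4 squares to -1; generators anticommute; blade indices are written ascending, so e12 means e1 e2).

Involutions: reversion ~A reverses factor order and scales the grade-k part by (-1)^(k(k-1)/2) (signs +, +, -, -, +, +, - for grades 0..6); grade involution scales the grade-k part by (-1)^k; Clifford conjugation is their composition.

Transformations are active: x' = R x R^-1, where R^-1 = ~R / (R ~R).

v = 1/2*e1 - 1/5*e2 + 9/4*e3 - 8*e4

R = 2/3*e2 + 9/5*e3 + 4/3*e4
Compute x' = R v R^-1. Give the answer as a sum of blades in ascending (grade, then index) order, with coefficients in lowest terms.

~R = 2/3*e2 + 9/5*e3 + 4/3*e4, and R ~R = 143/75, so R^-1 = ~R / (143/75).
R v = 175/12 - 1/3*e12 - 9/10*e13 - 2/3*e14 + 93/50*e23 - 76/15*e24 - 87/5*e34
Answer: -1/2*e1 + 22304/2145*e2 + 14463/572*e3 + 12182/429*e4


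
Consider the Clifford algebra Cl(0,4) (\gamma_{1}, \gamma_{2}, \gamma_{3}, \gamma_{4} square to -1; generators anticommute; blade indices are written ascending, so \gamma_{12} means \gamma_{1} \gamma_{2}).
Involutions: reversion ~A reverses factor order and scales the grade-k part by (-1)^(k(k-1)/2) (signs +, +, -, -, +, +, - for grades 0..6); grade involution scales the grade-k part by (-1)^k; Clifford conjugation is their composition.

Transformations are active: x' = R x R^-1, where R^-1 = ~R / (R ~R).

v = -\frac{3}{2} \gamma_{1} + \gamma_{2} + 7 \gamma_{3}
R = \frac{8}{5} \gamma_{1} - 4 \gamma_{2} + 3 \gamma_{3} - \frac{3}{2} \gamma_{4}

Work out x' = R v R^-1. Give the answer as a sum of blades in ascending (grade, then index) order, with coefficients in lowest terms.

~R = \frac{8}{5} \gamma_{1} - 4 \gamma_{2} + 3 \gamma_{3} - \frac{3}{2} \gamma_{4}, and R ~R = -\frac{2981}{100}, so R^-1 = ~R / (-\frac{2981}{100}).
R v = -\frac{73}{5} - \frac{22}{5} \gamma_{12} + \frac{157}{10} \gamma_{13} - \frac{9}{4} \gamma_{14} - 31 \gamma_{23} + \frac{3}{2} \gamma_{24} + \frac{21}{2} \gamma_{34}
Answer: \frac{18287}{5962} \gamma_{1} - \frac{14661}{2981} \gamma_{2} - \frac{12107}{2981} \gamma_{3} - \frac{4380}{2981} \gamma_{4}


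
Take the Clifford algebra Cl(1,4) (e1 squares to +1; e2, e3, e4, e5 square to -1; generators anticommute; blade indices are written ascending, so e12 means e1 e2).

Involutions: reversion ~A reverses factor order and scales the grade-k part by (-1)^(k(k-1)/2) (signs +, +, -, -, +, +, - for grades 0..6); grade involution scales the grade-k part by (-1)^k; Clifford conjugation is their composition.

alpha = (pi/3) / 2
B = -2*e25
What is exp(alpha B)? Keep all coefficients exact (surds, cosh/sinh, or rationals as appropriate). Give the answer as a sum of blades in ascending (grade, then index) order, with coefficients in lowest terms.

B^2 = (-2)^2*(e25)^2 = 4*(-1) = -4 (a basis 2-blade squares to minus the product of its generators' squares).
B^2 = -4 — a negative square means the series sums to a rotation: l = 2, alpha*l = pi/3, so exp(alpha B) = cos(pi/3) + (sin(pi/3)/2)*B = 1/2 + (sqrt(3)/4)*B.
Answer: 1/2 - sqrt(3)/2*e25


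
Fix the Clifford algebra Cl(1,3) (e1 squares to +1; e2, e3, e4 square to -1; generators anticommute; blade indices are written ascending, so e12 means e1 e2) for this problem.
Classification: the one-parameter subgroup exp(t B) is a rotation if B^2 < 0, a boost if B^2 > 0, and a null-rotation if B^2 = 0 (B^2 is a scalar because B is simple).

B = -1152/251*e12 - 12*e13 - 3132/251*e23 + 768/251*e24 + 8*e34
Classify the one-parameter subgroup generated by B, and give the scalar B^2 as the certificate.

B^2 term by term: the squares give (-1152/251)^2*(e12)^2 + (-12)^2*(e13)^2 + (-3132/251)^2*(e23)^2 + (768/251)^2*(e24)^2 + (8)^2*(e34)^2 = 1327104/63001*(+1) + 144*(+1) + 9809424/63001*(-1) + 589824/63001*(-1) + 64*(-1) = -64 (each basis 2-blade squares to minus the product of its generators' squares); cross terms between blades sharing an index anticommute and cancel; the commuting (index-disjoint) pairs give grade-4 terms 2*c*c'*(blade product), which cancel blade by blade — e1234: -18432/251 + 18432/251 = 0 — confirming B is simple. So B^2 = -64.
Answer: rotation, certificate B^2 = -64. No conjugation can change B^2 = -64; the sign gives the class.


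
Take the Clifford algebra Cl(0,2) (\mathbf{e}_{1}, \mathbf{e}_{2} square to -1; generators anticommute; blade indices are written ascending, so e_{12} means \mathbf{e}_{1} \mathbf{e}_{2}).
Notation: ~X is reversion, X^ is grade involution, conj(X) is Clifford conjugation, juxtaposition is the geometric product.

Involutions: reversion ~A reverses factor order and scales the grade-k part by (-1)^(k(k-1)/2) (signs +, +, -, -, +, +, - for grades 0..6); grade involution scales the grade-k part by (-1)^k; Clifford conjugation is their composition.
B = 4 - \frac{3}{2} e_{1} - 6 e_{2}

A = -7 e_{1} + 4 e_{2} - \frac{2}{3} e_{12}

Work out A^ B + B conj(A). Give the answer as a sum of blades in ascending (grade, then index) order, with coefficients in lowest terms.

first term: -\frac{27}{2} + 24 e_{1} - 15 e_{2} - \frac{152}{3} e_{12}
second term: -\frac{27}{2} + 24 e_{1} - 15 e_{2} + \frac{152}{3} e_{12}
Answer: -27 + 48 e_{1} - 30 e_{2}


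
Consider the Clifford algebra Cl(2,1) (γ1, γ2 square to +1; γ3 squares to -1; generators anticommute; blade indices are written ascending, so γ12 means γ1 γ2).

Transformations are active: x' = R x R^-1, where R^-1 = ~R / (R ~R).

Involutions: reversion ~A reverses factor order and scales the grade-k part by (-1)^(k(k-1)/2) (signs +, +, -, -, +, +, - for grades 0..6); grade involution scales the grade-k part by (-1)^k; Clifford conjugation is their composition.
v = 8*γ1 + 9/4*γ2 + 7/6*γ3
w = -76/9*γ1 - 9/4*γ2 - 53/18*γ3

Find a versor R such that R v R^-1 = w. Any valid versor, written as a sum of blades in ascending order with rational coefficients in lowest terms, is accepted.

The midline construction: v and w both square to 9749/144, so reflecting in their sum -4/9*γ1 - 16/9*γ3 exchanges them.
Answer: -4/9*γ1 - 16/9*γ3


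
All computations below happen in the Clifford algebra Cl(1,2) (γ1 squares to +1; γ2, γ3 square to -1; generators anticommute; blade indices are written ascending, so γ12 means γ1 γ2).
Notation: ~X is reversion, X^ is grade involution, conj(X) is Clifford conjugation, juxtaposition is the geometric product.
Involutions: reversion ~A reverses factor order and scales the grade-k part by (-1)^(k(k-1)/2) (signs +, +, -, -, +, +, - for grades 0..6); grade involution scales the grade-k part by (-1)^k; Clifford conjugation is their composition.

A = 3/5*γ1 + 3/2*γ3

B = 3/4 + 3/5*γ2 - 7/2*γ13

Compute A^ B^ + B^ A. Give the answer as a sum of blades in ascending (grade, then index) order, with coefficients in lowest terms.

first term: 24/5*γ1 + 39/40*γ3 + 9/25*γ12 - 9/10*γ23
second term: 57/10*γ1 + 129/40*γ3 + 9/25*γ12 - 9/10*γ23
Answer: 21/2*γ1 + 21/5*γ3 + 18/25*γ12 - 9/5*γ23


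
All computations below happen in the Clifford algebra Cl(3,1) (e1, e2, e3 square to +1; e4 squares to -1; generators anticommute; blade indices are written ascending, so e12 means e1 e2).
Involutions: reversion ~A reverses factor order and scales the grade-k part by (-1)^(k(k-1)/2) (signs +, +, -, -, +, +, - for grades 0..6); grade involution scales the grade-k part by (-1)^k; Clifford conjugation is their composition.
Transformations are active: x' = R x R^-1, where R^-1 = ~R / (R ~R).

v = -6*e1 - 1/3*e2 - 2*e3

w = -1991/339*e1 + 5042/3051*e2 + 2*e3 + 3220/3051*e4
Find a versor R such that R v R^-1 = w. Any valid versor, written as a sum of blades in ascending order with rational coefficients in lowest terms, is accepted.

Since q(v) = q(w) = 361/9, the sum R = v + w = -4025/339*e1 + 4025/3051*e2 + 3220/3051*e4 does the job whenever invertible.
Answer: -4025/339*e1 + 4025/3051*e2 + 3220/3051*e4


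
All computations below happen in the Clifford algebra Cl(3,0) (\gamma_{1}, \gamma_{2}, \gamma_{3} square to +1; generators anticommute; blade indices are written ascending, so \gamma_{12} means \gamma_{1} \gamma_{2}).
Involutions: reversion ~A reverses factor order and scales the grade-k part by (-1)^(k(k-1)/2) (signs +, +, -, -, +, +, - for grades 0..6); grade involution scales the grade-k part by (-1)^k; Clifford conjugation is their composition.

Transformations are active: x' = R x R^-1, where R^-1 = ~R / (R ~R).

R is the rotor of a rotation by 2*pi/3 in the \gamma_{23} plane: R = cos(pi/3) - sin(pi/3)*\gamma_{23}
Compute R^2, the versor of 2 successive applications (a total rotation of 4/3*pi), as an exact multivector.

Rotor phase runs at HALF the rotation angle; powers of one rotor simply add phase, so after 2 steps in \gamma_{23} the phase is 2*pi/3 = \frac{2 \pi}{3} and R^2 = cos(\frac{2 \pi}{3}) - sin(\frac{2 \pi}{3})*\gamma_{23}.
cos(\frac{2 \pi}{3}) = - \frac{1}{2} and sin(\frac{2 \pi}{3}) = \frac{\sqrt{3}}{2}, so R^2 = -\frac{1}{2} - \frac{\sqrt{3}}{2} \gamma_{23}. The net rotation is 4/3*pi; the rotor keeps the half-angle phase exactly.
Answer: -\frac{1}{2} - \frac{\sqrt{3}}{2} \gamma_{23}
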